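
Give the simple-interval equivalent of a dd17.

doubly diminished third

Subtracting seven from the interval number removes an octave: 17 − 14 = 3.
So a doubly diminished seventeenth is 2 octaves plus a doubly diminished third. The quality is unchanged.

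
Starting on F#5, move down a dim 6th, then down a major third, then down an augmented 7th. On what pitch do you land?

Down a diminished sixth from F#5: A##4 (7 semitones down).
Down a major third from A##4: F##4 (4 semitones down).
Down an augmented seventh from F##4: G3 (12 semitones down).

G3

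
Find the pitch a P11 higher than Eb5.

Four letters up from E (plus an octave) reaches A.
A perfect eleventh is 17 semitones; 17 semitones up from Eb5 gives Ab6.

Ab6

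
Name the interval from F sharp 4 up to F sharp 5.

perfect octave

F to F is the same letter name, plus an octave: an octave.
The perfect octave spans 12 semitones, and F#4 to F#5 is exactly 12 semitones — so this is a perfect octave.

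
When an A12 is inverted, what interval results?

First reduce the compound augmented twelfth to its simple form, an augmented fifth.
The rule of nine gives the new number: 9 − 5 = 4, so a fifth becomes a fourth.
Quality inverts too: augmented becomes diminished. That makes the inversion a diminished fourth.

d4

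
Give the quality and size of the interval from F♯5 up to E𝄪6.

F to E spans seven letter names (F-G-A-B-C-D-E) — that makes it a seventh of some quality.
A major seventh would be 11 semitones; F#5 to E##6 is 12, one semitone wider, so the interval is augmented.

augmented seventh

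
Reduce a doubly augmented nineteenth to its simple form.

Subtracting seven from the interval number removes an octave: 19 − 14 = 5.
That makes a doubly augmented nineteenth a compound doubly augmented fifth — 2 octaves plus a doubly augmented fifth.

doubly augmented fifth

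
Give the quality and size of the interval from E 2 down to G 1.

major sixth

Descending from E2 to G1 is the same interval as ascending G1 to E2.
G to E spans six letter names (G-A-B-C-D-E): a sixth.
Counting semitones, G1→E2 is 9, which is the major sixth.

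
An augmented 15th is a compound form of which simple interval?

Subtracting seven from the interval number removes an octave: 15 − 7 = 8.
Quality carries through unchanged, so the simple form is an augmented octave.

augmented octave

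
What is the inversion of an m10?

M6

First reduce the compound minor tenth to its simple form, a minor third.
Interval numbers invert to sum to nine: 3 + 6 = 9, so a third inverts to a sixth.
And minor becomes major under inversion, so we get a major sixth.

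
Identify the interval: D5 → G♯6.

augmented eleventh

D to G spans four letter names (D-E-F-G), plus an octave: an eleventh.
The perfect eleventh is 17 semitones; here we have 18, one semitone wider: augmented.
(Equivalently, a compound augmented fourth: an augmented fourth plus an octave.)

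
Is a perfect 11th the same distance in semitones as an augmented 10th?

Yes

A perfect eleventh = 17 semitones = an augmented tenth; enharmonically equal.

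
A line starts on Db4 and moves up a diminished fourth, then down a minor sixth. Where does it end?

Up a diminished fourth from Db4: Gbb4 (4 semitones up).
A minor sixth down from Gbb4 is Bbb3.

Bbb3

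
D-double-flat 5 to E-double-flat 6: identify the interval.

D to E spans two letter names (D-E), plus an octave, so the interval is some kind of ninth.
Dbb5 to Ebb6 is 14 semitones, matching the major ninth exactly, so the quality is major.
(Equivalently, a compound major second: a major second plus an octave.)

major ninth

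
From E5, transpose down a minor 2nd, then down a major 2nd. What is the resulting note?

A minor second down from E5 is D#5.
A major second down from D#5 is C#5.

C#5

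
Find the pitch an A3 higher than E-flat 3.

The third takes the letter from E up to G.
An augmented third is 5 semitones; 5 semitones up from Eb3 gives G#3.

G-sharp 3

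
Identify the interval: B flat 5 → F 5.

Descending from Bb5 to F5 is the same interval as ascending F5 to Bb5.
F to B spans four letter names (F-G-A-B): a fourth.
The perfect fourth spans 5 semitones, and F5 to Bb5 is exactly 5 semitones — so this is a perfect fourth.

perfect 4th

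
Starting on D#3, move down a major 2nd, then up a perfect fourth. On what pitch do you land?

D#3 down a major second → C#3 (2 semitones).
Up a perfect fourth from C#3: F#3 (5 semitones up).

F#3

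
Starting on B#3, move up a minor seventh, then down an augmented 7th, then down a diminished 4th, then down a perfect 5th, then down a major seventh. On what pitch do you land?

A minor seventh up from B#3 is A#4.
An augmented seventh down from A#4 is Bb3.
Bb3 down a diminished fourth → F#3 (4 semitones).
Down a perfect fifth from F#3: B2 (7 semitones down).
A major seventh down from B2 is C2.

C2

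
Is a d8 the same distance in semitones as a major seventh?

Yes

A diminished octave spans 11 semitones, and a major seventh also spans 11 semitones — they're enharmonic.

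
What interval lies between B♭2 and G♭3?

minor 6th

B to G spans six letter names (B-C-D-E-F-G) — that makes it a sixth of some quality.
Bb2 to Gb3 is 8 semitones, a half step short of the major sixth (9), so this is minor.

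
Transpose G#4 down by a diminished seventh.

A##3

Counting seven letter names down from G lands on A.
Moving 9 semitones down from G#4 (the size of a diminished seventh) reaches A##3.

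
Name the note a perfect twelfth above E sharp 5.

Counting five letter names plus an octave up from E lands on B.
A perfect twelfth spans 19 semitones, so from E#5 the target pitch is B#6.

B sharp 6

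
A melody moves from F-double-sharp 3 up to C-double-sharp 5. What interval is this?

P12

F to C spans five letter names (F-G-A-B-C), plus an octave: a twelfth.
Counting semitones, F##3→C##5 is 19, which is the perfect twelfth.
(Equivalently, a compound perfect fifth: a perfect fifth plus an octave.)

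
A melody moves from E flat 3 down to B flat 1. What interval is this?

P11

Descending from Eb3 to Bb1 is the same interval as ascending Bb1 to Eb3.
B to E spans four letter names (B-C-D-E), plus an octave — that makes it an eleventh of some quality.
The perfect eleventh spans 17 semitones, and Bb1 to Eb3 is exactly 17 semitones — so this is a perfect eleventh.
(Equivalently, a compound perfect fourth: a perfect fourth plus an octave.)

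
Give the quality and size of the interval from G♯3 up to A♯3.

G to A spans two letter names (G-A), so the interval is some kind of second.
G#3 to A#3 is 2 semitones, matching the major second exactly, so the quality is major.

M2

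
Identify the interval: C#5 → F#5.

P4

C to F spans four letter names (C-D-E-F): a fourth.
The perfect fourth spans 5 semitones, and C#5 to F#5 is exactly 5 semitones — so this is a perfect fourth.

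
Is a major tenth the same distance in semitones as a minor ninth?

No

16 semitones (major tenth) vs 13 semitones (minor ninth): not equal.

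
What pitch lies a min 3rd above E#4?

Counting three letter names up from E lands on G.
A minor third spans 3 semitones, so from E#4 the target pitch is G#4.

G#4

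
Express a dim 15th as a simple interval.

Subtracting seven from the interval number removes an octave: 15 − 7 = 8.
So a diminished fifteenth is an octave plus a diminished octave. The quality is unchanged.

d8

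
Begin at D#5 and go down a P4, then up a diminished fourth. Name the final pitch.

D5

A perfect fourth down from D#5 is A#4.
A diminished fourth up from A#4 is D5.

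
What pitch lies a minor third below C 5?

Counting three letter names down from C lands on A.
A minor third is 3 semitones; 3 semitones down from C5 gives A4.

A 4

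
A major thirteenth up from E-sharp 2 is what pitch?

Six letters up from E (plus an octave) reaches C.
A major thirteenth spans 21 semitones, so from E#2 the target pitch is C##4.

C-double-sharp 4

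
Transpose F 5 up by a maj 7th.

Seven letter names up from F: E.
A major seventh spans 11 semitones, so from F5 the target pitch is E6.

E 6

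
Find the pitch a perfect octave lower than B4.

For an octave the letter name doesn't change: still B, an octave down.
Moving 12 semitones down from B4 (the size of a perfect octave) reaches B3.

B3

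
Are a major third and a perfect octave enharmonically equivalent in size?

No

A major third spans 4 semitones; a perfect octave spans 12 semitones. They differ by 8.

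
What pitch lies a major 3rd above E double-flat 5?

Counting three letter names up from E lands on G.
Moving 4 semitones up from Ebb5 (the size of a major third) reaches Gb5.

G flat 5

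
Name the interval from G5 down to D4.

Descending from G5 to D4 is the same interval as ascending D4 to G5.
D to G spans four letter names (D-E-F-G), plus an octave — that makes it an eleventh of some quality.
Counting semitones, D4→G5 is 17, which is the perfect eleventh.
(Equivalently, a compound perfect fourth: a perfect fourth plus an octave.)

perfect eleventh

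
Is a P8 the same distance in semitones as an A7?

Yes

Both span 12 semitones: a perfect octave and an augmented seventh are the same chromatic distance.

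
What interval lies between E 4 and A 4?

E to A spans four letter names (E-F-G-A) — that makes it a fourth of some quality.
E4 to A4 is 5 semitones, matching the perfect fourth exactly, so the quality is perfect.

perfect fourth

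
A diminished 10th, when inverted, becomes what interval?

First reduce the compound diminished tenth to its simple form, a diminished third.
Interval numbers invert to sum to nine: 3 + 6 = 9, so a third inverts to a sixth.
And diminished becomes augmented under inversion, so we get an augmented sixth.

A6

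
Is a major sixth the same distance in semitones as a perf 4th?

9 semitones (major sixth) vs 5 semitones (perfect fourth): not equal.

No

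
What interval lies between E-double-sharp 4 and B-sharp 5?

diminished twelfth

E to B spans five letter names (E-F-G-A-B), plus an octave, so the interval is some kind of twelfth.
E##4 to B#5 spans 18 semitones — one semitone narrower than the perfect twelfth (19) — giving a diminished twelfth.
(Equivalently, a compound diminished fifth: a diminished fifth plus an octave.)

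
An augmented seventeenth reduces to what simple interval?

Subtracting seven from the interval number removes an octave: 17 − 14 = 3.
That makes an augmented seventeenth a compound augmented third — 2 octaves plus an augmented third.

A3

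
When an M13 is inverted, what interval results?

First reduce the compound major thirteenth to its simple form, a major sixth.
The rule of nine gives the new number: 9 − 6 = 3, so a sixth becomes a third.
The quality also flips — major becomes minor — giving a minor third.

m3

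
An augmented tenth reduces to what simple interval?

Subtracting seven from the interval number removes an octave: 10 − 7 = 3.
Quality carries through unchanged, so the simple form is an augmented third.

augmented third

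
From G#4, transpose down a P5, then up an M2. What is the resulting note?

D#4

G#4 down a perfect fifth → C#4 (7 semitones).
Up a major second from C#4: D#4 (2 semitones up).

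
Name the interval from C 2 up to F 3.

P11

C to F spans four letter names (C-D-E-F), plus an octave, so the interval is some kind of eleventh.
The perfect eleventh spans 17 semitones, and C2 to F3 is exactly 17 semitones — so this is a perfect eleventh.
(Equivalently, a compound perfect fourth: a perfect fourth plus an octave.)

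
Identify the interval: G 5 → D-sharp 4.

Descending from G5 to D#4 is the same interval as ascending D#4 to G5.
D to G spans four letter names (D-E-F-G), plus an octave, so the interval is some kind of eleventh.
The perfect eleventh is 17 semitones; here we have 16, one semitone narrower: diminished.
(Equivalently, a compound diminished fourth: a diminished fourth plus an octave.)

diminished eleventh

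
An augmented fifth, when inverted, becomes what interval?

The rule of nine gives the new number: 9 − 5 = 4, so a fifth becomes a fourth.
Quality inverts too: augmented becomes diminished. That makes the inversion a diminished fourth.

d4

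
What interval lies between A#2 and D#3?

A to D spans four letter names (A-B-C-D), so the interval is some kind of fourth.
A#2 to D#3 is 5 semitones, matching the perfect fourth exactly, so the quality is perfect.

perfect fourth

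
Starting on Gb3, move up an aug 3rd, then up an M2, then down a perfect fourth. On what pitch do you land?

G#3

An augmented third up from Gb3 is B3.
B3 up a major second → C#4 (2 semitones).
Down a perfect fourth from C#4: G#3 (5 semitones down).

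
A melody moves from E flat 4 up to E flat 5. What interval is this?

perfect octave

E to E is the same letter name, plus an octave, so the interval is some kind of octave.
Counting semitones, Eb4→Eb5 is 12, which is the perfect octave.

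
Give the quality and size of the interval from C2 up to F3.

C to F spans four letter names (C-D-E-F), plus an octave, so the interval is some kind of eleventh.
The perfect eleventh spans 17 semitones, and C2 to F3 is exactly 17 semitones — so this is a perfect eleventh.
(Equivalently, a compound perfect fourth: a perfect fourth plus an octave.)

perfect eleventh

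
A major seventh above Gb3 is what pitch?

F4

Counting seven letter names up from G lands on F.
Moving 11 semitones up from Gb3 (the size of a major seventh) reaches F4.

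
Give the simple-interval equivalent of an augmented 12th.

Take out an octave (7 from the number): 12 − 7 = 5.
That makes an augmented twelfth a compound augmented fifth — an octave plus an augmented fifth.

A5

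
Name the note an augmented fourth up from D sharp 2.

Counting four letter names up from D lands on G.
An augmented fourth is 6 semitones; 6 semitones up from D#2 gives G##2.

G double-sharp 2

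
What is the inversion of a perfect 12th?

P4

First reduce the compound perfect twelfth to its simple form, a perfect fifth.
Interval numbers invert to sum to nine: 5 + 4 = 9, so a fifth inverts to a fourth.
The quality also flips — perfect stays perfect — giving a perfect fourth.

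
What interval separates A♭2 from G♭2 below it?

M2

Descending from Ab2 to Gb2 is the same interval as ascending Gb2 to Ab2.
G to A spans two letter names (G-A) — that makes it a second of some quality.
Counting semitones, Gb2→Ab2 is 2, which is the major second.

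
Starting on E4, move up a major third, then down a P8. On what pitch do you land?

G#3

Up a major third from E4: G#4 (4 semitones up).
Down a perfect octave from G#4: G#3 (12 semitones down).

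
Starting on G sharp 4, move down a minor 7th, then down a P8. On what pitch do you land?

A minor seventh down from G#4 is A#3.
A perfect octave down from A#3 is A#2.

A sharp 2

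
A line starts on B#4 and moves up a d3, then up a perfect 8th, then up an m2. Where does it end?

Eb6

B#4 up a diminished third → D5 (2 semitones).
D5 up a perfect octave → D6 (12 semitones).
Up a minor second from D6: Eb6 (1 semitone up).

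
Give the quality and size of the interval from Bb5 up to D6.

major third

B to D spans three letter names (B-C-D) — that makes it a third of some quality.
Bb5 to D6 is 4 semitones, matching the major third exactly, so the quality is major.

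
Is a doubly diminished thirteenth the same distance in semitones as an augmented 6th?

No

A doubly diminished thirteenth is 18 semitones but an augmented sixth is 10 semitones — different sizes.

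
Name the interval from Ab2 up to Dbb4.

diminished eleventh

A to D spans four letter names (A-B-C-D), plus an octave: an eleventh.
Ab2 to Dbb4 spans 16 semitones — one semitone narrower than the perfect eleventh (17) — giving a diminished eleventh.
(Equivalently, a compound diminished fourth: a diminished fourth plus an octave.)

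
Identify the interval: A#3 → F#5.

A to F spans six letter names (A-B-C-D-E-F), plus an octave — that makes it a thirteenth of some quality.
A major thirteenth would be 21 semitones, but A#3 to F#5 is 20 — one semitone narrower, making it a minor thirteenth.
(Equivalently, a compound minor sixth: a minor sixth plus an octave.)

minor 13th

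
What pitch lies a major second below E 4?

D 4

Counting two letter names down from E lands on D.
A major second spans 2 semitones, so from E4 the target pitch is D4.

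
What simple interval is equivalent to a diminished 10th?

Each octave removed subtracts seven from the number: 10 − 7 = 3.
Quality carries through unchanged, so the simple form is a diminished third.

diminished third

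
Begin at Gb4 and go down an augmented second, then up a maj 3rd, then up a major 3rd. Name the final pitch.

Down an augmented second from Gb4: Fbb4 (3 semitones down).
Fbb4 up a major third → Abb4 (4 semitones).
Up a major third from Abb4: Cb5 (4 semitones up).

Cb5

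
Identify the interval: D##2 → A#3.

diminished twelfth

D to A spans five letter names (D-E-F-G-A), plus an octave: a twelfth.
D##2 to A#3 spans 18 semitones — one semitone narrower than the perfect twelfth (19) — giving a diminished twelfth.
(Equivalently, a compound diminished fifth: a diminished fifth plus an octave.)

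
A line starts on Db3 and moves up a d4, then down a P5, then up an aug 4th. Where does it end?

Up a diminished fourth from Db3: Gbb3 (4 semitones up).
A perfect fifth down from Gbb3 is Cbb3.
Up an augmented fourth from Cbb3: Fb3 (6 semitones up).

Fb3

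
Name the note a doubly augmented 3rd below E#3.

Cb3

Three letter names down from E: C.
A doubly augmented third spans 6 semitones, so from E#3 the target pitch is Cb3.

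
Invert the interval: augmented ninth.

diminished seventh

First reduce the compound augmented ninth to its simple form, an augmented second.
The rule of nine gives the new number: 9 − 2 = 7, so a second becomes a seventh.
The quality also flips — augmented becomes diminished — giving a diminished seventh.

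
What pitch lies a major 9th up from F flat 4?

The ninth's letter: F up two letter names plus an octave → G.
Moving 14 semitones up from Fb4 (the size of a major ninth) reaches Gb5.

G flat 5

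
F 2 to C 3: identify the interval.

F to C spans five letter names (F-G-A-B-C) — that makes it a fifth of some quality.
Counting semitones, F2→C3 is 7, which is the perfect fifth.

P5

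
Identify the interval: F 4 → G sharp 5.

augmented ninth

F to G spans two letter names (F-G), plus an octave — that makes it a ninth of some quality.
F4 to G#5 spans 15 semitones — one semitone wider than the major ninth (14) — giving an augmented ninth.
(Equivalently, a compound augmented second: an augmented second plus an octave.)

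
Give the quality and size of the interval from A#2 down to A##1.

Descending from A#2 to A##1 is the same interval as ascending A##1 to A#2.
A to A is the same letter name, plus an octave — that makes it an octave of some quality.
The perfect octave is 12 semitones; here we have 11, one semitone narrower: diminished.

diminished 8th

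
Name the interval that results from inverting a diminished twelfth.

First reduce the compound diminished twelfth to its simple form, a diminished fifth.
Inverted interval numbers add to nine, so a fifth pairs with a fourth (5 + 4 = 9).
The quality also flips — diminished becomes augmented — giving an augmented fourth.

augmented 4th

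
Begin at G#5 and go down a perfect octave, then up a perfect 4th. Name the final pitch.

C#5

G#5 down a perfect octave → G#4 (12 semitones).
Up a perfect fourth from G#4: C#5 (5 semitones up).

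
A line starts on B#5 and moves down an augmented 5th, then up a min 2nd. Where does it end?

F5

An augmented fifth down from B#5 is E5.
E5 up a minor second → F5 (1 semitone).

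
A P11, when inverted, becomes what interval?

First reduce the compound perfect eleventh to its simple form, a perfect fourth.
Interval numbers invert to sum to nine: 4 + 5 = 9, so a fourth inverts to a fifth.
And perfect stays perfect under inversion, so we get a perfect fifth.

perfect 5th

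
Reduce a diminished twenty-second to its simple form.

d8

Subtracting seven from the interval number removes an octave: 22 − 14 = 8.
Quality carries through unchanged, so the simple form is a diminished octave.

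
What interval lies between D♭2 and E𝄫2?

minor 2nd

D to E spans two letter names (D-E) — that makes it a second of some quality.
At 1 semitone, Db2→Ebb2 falls one short of a major second: minor.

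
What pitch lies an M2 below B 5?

A 5

Counting two letter names down from B lands on A.
Moving 2 semitones down from B5 (the size of a major second) reaches A5.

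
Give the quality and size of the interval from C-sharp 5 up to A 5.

C to A spans six letter names (C-D-E-F-G-A): a sixth.
A major sixth would be 9 semitones, but C#5 to A5 is 8 — one semitone narrower, making it a minor sixth.

minor sixth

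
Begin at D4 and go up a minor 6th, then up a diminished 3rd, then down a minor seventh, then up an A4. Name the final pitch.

Ab4

Up a minor sixth from D4: Bb4 (8 semitones up).
Bb4 up a diminished third → Dbb5 (2 semitones).
Dbb5 down a minor seventh → Ebb4 (10 semitones).
Up an augmented fourth from Ebb4: Ab4 (6 semitones up).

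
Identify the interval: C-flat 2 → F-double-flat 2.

diminished fourth

C to F spans four letter names (C-D-E-F) — that makes it a fourth of some quality.
The perfect fourth is 5 semitones; here we have 4, one semitone narrower: diminished.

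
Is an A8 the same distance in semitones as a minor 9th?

Yes

Both span 13 semitones: an augmented octave and a minor ninth are the same chromatic distance.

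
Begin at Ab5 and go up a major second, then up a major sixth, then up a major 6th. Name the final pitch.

E7

A major second up from Ab5 is Bb5.
Up a major sixth from Bb5: G6 (9 semitones up).
G6 up a major sixth → E7 (9 semitones).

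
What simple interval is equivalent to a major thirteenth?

major 6th

Each octave removed subtracts seven from the number: 13 − 7 = 6.
So a major thirteenth is an octave plus a major sixth. The quality is unchanged.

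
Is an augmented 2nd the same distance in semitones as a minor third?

Yes

An augmented second spans 3 semitones, and a minor third also spans 3 semitones — they're enharmonic.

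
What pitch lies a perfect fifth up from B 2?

F sharp 3

Five letter names up from B: F.
A perfect fifth spans 7 semitones, so from B2 the target pitch is F#3.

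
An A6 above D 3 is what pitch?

B sharp 3

Six letter names up from D: B.
An augmented sixth spans 10 semitones, so from D3 the target pitch is B#3.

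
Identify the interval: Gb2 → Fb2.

major 2nd

Descending from Gb2 to Fb2 is the same interval as ascending Fb2 to Gb2.
F to G spans two letter names (F-G): a second.
The major second spans 2 semitones, and Fb2 to Gb2 is exactly 2 semitones — so this is a major second.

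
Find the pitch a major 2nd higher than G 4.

A 4

Two letter names up from G: A.
Moving 2 semitones up from G4 (the size of a major second) reaches A4.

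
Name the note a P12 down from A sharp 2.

D sharp 1

Five letters down from A (plus an octave) reaches D.
A perfect twelfth is 19 semitones; 19 semitones down from A#2 gives D#1.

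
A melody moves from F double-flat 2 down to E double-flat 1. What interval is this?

minor 9th

Descending from Fbb2 to Ebb1 is the same interval as ascending Ebb1 to Fbb2.
E to F spans two letter names (E-F), plus an octave — that makes it a ninth of some quality.
At 13 semitones, Ebb1→Fbb2 falls one short of a major ninth: minor.
(Equivalently, a compound minor second: a minor second plus an octave.)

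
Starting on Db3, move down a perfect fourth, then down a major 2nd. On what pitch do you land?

Db3 down a perfect fourth → Ab2 (5 semitones).
Ab2 down a major second → Gb2 (2 semitones).

Gb2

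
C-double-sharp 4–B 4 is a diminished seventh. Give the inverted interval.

The rule of nine gives the new number: 9 − 7 = 2, so a seventh becomes a second.
The quality also flips — diminished becomes augmented — giving an augmented second.

A2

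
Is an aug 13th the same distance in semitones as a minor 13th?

An augmented thirteenth spans 22 semitones; a minor thirteenth spans 20 semitones. They differ by 2.

No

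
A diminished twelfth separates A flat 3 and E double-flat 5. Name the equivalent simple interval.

d5

Each octave removed subtracts seven from the number: 12 − 7 = 5.
That makes a diminished twelfth a compound diminished fifth — an octave plus a diminished fifth.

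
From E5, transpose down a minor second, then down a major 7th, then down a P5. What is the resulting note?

A3

E5 down a minor second → D#5 (1 semitone).
A major seventh down from D#5 is E4.
Down a perfect fifth from E4: A3 (7 semitones down).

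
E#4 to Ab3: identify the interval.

Descending from E#4 to Ab3 is the same interval as ascending Ab3 to E#4.
A to E spans five letter names (A-B-C-D-E) — that makes it a fifth of some quality.
A perfect fifth would be 7 semitones; Ab3 to E#4 is 9, two semitones wider, so the interval is doubly augmented.

doubly augmented 5th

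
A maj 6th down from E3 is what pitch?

G2

Six letter names down from E: G.
Moving 9 semitones down from E3 (the size of a major sixth) reaches G2.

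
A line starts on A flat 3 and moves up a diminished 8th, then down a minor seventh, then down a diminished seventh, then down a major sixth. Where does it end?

A diminished octave up from Ab3 is Abb4.
A minor seventh down from Abb4 is Bbb3.
Down a diminished seventh from Bbb3: C3 (9 semitones down).
Down a major sixth from C3: Eb2 (9 semitones down).

E flat 2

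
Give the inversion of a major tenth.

minor sixth

First reduce the compound major tenth to its simple form, a major third.
The rule of nine gives the new number: 9 − 3 = 6, so a third becomes a sixth.
And major becomes minor under inversion, so we get a minor sixth.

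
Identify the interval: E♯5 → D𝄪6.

major seventh

E to D spans seven letter names (E-F-G-A-B-C-D) — that makes it a seventh of some quality.
Counting semitones, E#5→D##6 is 11, which is the major seventh.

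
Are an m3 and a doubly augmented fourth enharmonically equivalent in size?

A minor third spans 3 semitones; a doubly augmented fourth spans 7 semitones. They differ by 4.

No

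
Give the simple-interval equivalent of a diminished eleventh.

diminished fourth

Take out an octave (7 from the number): 11 − 7 = 4.
Quality carries through unchanged, so the simple form is a diminished fourth.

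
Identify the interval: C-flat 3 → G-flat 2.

perfect fourth

Descending from Cb3 to Gb2 is the same interval as ascending Gb2 to Cb3.
G to C spans four letter names (G-A-B-C): a fourth.
Gb2 to Cb3 is 5 semitones, matching the perfect fourth exactly, so the quality is perfect.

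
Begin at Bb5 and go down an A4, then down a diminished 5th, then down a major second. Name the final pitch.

Bb5 down an augmented fourth → Fb5 (6 semitones).
A diminished fifth down from Fb5 is Bb4.
A major second down from Bb4 is Ab4.

Ab4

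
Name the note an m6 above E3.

The sixth takes the letter from E up to C.
A minor sixth spans 8 semitones, so from E3 the target pitch is C4.

C4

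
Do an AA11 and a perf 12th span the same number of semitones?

Yes

Both span 19 semitones: a doubly augmented eleventh and a perfect twelfth are the same chromatic distance.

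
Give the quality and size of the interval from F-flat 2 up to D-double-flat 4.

minor thirteenth

F to D spans six letter names (F-G-A-B-C-D), plus an octave, so the interval is some kind of thirteenth.
Fb2 to Dbb4 is 20 semitones, a half step short of the major thirteenth (21), so this is minor.
(Equivalently, a compound minor sixth: a minor sixth plus an octave.)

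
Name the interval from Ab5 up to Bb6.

major 9th

A to B spans two letter names (A-B), plus an octave — that makes it a ninth of some quality.
Ab5 to Bb6 is 14 semitones, matching the major ninth exactly, so the quality is major.
(Equivalently, a compound major second: a major second plus an octave.)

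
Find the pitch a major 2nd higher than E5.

Two letter names up from E: F.
A major second is 2 semitones; 2 semitones up from E5 gives F#5.

F#5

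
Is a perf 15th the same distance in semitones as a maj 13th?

A perfect fifteenth spans 24 semitones; a major thirteenth spans 21 semitones. They differ by 3.

No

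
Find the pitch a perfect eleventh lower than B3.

F#2

Counting four letter names plus an octave down from B lands on F.
A perfect eleventh is 17 semitones; 17 semitones down from B3 gives F#2.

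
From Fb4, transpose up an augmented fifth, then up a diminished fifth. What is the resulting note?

Gb5

Up an augmented fifth from Fb4: C5 (8 semitones up).
A diminished fifth up from C5 is Gb5.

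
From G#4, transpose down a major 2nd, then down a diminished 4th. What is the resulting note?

G#4 down a major second → F#4 (2 semitones).
Down a diminished fourth from F#4: C##4 (4 semitones down).

C##4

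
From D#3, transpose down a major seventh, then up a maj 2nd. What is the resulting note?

F#2

Down a major seventh from D#3: E2 (11 semitones down).
Up a major second from E2: F#2 (2 semitones up).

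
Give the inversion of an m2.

Inverted interval numbers add to nine, so a second pairs with a seventh (2 + 7 = 9).
And minor becomes major under inversion, so we get a major seventh.

major seventh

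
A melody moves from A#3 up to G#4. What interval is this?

minor seventh

A to G spans seven letter names (A-B-C-D-E-F-G) — that makes it a seventh of some quality.
At 10 semitones, A#3→G#4 falls one short of a major seventh: minor.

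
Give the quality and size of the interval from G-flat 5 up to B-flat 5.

G to B spans three letter names (G-A-B), so the interval is some kind of third.
The major third spans 4 semitones, and Gb5 to Bb5 is exactly 4 semitones — so this is a major third.

major third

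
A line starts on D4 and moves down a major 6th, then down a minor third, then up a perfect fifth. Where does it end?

A3

Down a major sixth from D4: F3 (9 semitones down).
A minor third down from F3 is D3.
Up a perfect fifth from D3: A3 (7 semitones up).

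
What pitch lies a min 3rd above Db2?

Counting three letter names up from D lands on F.
Moving 3 semitones up from Db2 (the size of a minor third) reaches Fb2.

Fb2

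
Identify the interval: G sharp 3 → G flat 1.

Descending from G#3 to Gb1 is the same interval as ascending Gb1 to G#3.
G to G is the same letter name, plus 2 octaves: a fifteenth.
The perfect fifteenth is 24 semitones; here we have 26, two semitones wider: doubly augmented.
(Equivalently, a compound doubly augmented octave: a doubly augmented octave plus an octave.)

doubly augmented 15th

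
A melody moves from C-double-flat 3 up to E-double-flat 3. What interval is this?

C to E spans three letter names (C-D-E): a third.
Counting semitones, Cbb3→Ebb3 is 4, which is the major third.

major third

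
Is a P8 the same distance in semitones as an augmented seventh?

A perfect octave = 12 semitones = an augmented seventh; enharmonically equal.

Yes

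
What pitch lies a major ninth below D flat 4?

C flat 3

Two letters down from D (plus an octave) reaches C.
A major ninth spans 14 semitones, so from Db4 the target pitch is Cb3.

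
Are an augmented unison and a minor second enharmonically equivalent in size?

An augmented unison spans 1 semitone, and a minor second also spans 1 semitone — they're enharmonic.

Yes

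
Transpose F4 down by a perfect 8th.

For an octave the letter name doesn't change: still F, an octave down.
Moving 12 semitones down from F4 (the size of a perfect octave) reaches F3.

F3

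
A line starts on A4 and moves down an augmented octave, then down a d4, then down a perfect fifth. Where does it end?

An augmented octave down from A4 is Ab3.
Down a diminished fourth from Ab3: E3 (4 semitones down).
Down a perfect fifth from E3: A2 (7 semitones down).

A2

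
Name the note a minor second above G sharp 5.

Counting two letter names up from G lands on A.
A minor second spans 1 semitone, so from G#5 the target pitch is A5.

A 5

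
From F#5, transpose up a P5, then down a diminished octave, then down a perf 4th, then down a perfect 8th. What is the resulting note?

G##3

A perfect fifth up from F#5 is C#6.
A diminished octave down from C#6 is C##5.
Down a perfect fourth from C##5: G##4 (5 semitones down).
A perfect octave down from G##4 is G##3.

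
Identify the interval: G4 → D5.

G to D spans five letter names (G-A-B-C-D): a fifth.
The perfect fifth spans 7 semitones, and G4 to D5 is exactly 7 semitones — so this is a perfect fifth.

perfect 5th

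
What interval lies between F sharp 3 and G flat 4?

F to G spans two letter names (F-G), plus an octave — that makes it a ninth of some quality.
F#3 to Gb4 spans 12 semitones — two semitones narrower than the major ninth (14) — giving a diminished ninth.

d9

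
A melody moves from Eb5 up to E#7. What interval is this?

doubly augmented fifteenth

E to E is the same letter name, plus 2 octaves — that makes it a fifteenth of some quality.
The perfect fifteenth is 24 semitones; here we have 26, two semitones wider: doubly augmented.
(Equivalently, a compound doubly augmented octave: a doubly augmented octave plus an octave.)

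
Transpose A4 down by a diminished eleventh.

Four letters down from A (plus an octave) reaches E.
A diminished eleventh spans 16 semitones, so from A4 the target pitch is E#3.

E#3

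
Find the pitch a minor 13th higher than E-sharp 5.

Six letters up from E (plus an octave) reaches C.
Moving 20 semitones up from E#5 (the size of a minor thirteenth) reaches C#7.

C-sharp 7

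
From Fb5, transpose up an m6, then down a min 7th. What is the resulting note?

Ebb5

Up a minor sixth from Fb5: Dbb6 (8 semitones up).
A minor seventh down from Dbb6 is Ebb5.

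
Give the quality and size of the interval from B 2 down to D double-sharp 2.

d6

Descending from B2 to D##2 is the same interval as ascending D##2 to B2.
D to B spans six letter names (D-E-F-G-A-B): a sixth.
A major sixth would be 9 semitones; D##2 to B2 is 7, two semitones narrower, so the interval is diminished.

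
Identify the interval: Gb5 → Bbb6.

minor 10th

G to B spans three letter names (G-A-B), plus an octave, so the interval is some kind of tenth.
A major tenth would be 16 semitones, but Gb5 to Bbb6 is 15 — one semitone narrower, making it a minor tenth.
(Equivalently, a compound minor third: a minor third plus an octave.)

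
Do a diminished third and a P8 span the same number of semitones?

A diminished third spans 2 semitones; a perfect octave spans 12 semitones. They differ by 10.

No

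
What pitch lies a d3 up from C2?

Ebb2

Counting three letter names up from C lands on E.
A diminished third is 2 semitones; 2 semitones up from C2 gives Ebb2.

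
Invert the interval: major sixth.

minor third

Interval numbers invert to sum to nine: 6 + 3 = 9, so a sixth inverts to a third.
And major becomes minor under inversion, so we get a minor third.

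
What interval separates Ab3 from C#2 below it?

d13

Descending from Ab3 to C#2 is the same interval as ascending C#2 to Ab3.
C to A spans six letter names (C-D-E-F-G-A), plus an octave — that makes it a thirteenth of some quality.
A major thirteenth would be 21 semitones; C#2 to Ab3 is 19, two semitones narrower, so the interval is diminished.
(Equivalently, a compound diminished sixth: a diminished sixth plus an octave.)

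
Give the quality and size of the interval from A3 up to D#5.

augmented eleventh

A to D spans four letter names (A-B-C-D), plus an octave: an eleventh.
A perfect eleventh would be 17 semitones; A3 to D#5 is 18, one semitone wider, so the interval is augmented.
(Equivalently, a compound augmented fourth: an augmented fourth plus an octave.)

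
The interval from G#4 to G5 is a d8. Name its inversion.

Interval numbers invert to sum to nine: 8 + 1 = 9, so an octave inverts to a unison.
And diminished becomes augmented under inversion, so we get an augmented unison.

A1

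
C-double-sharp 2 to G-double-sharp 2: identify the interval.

C to G spans five letter names (C-D-E-F-G), so the interval is some kind of fifth.
C##2 to G##2 is 7 semitones, matching the perfect fifth exactly, so the quality is perfect.

perfect fifth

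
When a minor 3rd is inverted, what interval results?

major sixth

The rule of nine gives the new number: 9 − 3 = 6, so a third becomes a sixth.
Quality inverts too: minor becomes major. That makes the inversion a major sixth.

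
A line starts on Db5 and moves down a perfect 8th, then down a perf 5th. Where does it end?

Gb3

A perfect octave down from Db5 is Db4.
Down a perfect fifth from Db4: Gb3 (7 semitones down).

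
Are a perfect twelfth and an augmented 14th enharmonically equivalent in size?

19 semitones (perfect twelfth) vs 24 semitones (augmented fourteenth): not equal.

No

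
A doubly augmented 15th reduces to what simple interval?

Subtracting seven from the interval number removes an octave: 15 − 7 = 8.
So a doubly augmented fifteenth is an octave plus a doubly augmented octave. The quality is unchanged.

AA8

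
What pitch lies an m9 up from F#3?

G4

Two letters up from F (plus an octave) reaches G.
Moving 13 semitones up from F#3 (the size of a minor ninth) reaches G4.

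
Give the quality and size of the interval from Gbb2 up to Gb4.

G to G is the same letter name, plus 2 octaves, so the interval is some kind of fifteenth.
A perfect fifteenth would be 24 semitones; Gbb2 to Gb4 is 25, one semitone wider, so the interval is augmented.
(Equivalently, a compound augmented octave: an augmented octave plus an octave.)

A15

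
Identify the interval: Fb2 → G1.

diminished seventh

Descending from Fb2 to G1 is the same interval as ascending G1 to Fb2.
G to F spans seven letter names (G-A-B-C-D-E-F): a seventh.
The major seventh is 11 semitones; here we have 9, two semitones narrower: diminished.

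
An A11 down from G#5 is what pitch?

Four letters down from G (plus an octave) reaches D.
An augmented eleventh is 18 semitones; 18 semitones down from G#5 gives D4.

D4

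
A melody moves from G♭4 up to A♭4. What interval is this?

major second

G to A spans two letter names (G-A), so the interval is some kind of second.
Gb4 to Ab4 is 2 semitones, matching the major second exactly, so the quality is major.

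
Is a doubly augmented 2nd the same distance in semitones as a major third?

Yes

A doubly augmented second spans 4 semitones, and a major third also spans 4 semitones — they're enharmonic.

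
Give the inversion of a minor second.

major seventh

Inverted interval numbers add to nine, so a second pairs with a seventh (2 + 7 = 9).
Quality inverts too: minor becomes major. That makes the inversion a major seventh.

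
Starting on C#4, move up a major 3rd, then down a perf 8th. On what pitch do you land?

E#3

C#4 up a major third → E#4 (4 semitones).
Down a perfect octave from E#4: E#3 (12 semitones down).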